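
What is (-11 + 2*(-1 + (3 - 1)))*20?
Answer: -180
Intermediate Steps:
(-11 + 2*(-1 + (3 - 1)))*20 = (-11 + 2*(-1 + 2))*20 = (-11 + 2*1)*20 = (-11 + 2)*20 = -9*20 = -180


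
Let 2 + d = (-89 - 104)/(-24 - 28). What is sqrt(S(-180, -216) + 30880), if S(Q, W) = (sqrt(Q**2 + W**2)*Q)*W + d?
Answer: sqrt(20876037 + 946183680*sqrt(61))/26 ≈ 3311.0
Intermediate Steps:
d = 89/52 (d = -2 + (-89 - 104)/(-24 - 28) = -2 - 193/(-52) = -2 - 193*(-1/52) = -2 + 193/52 = 89/52 ≈ 1.7115)
S(Q, W) = 89/52 + Q*W*sqrt(Q**2 + W**2) (S(Q, W) = (sqrt(Q**2 + W**2)*Q)*W + 89/52 = (Q*sqrt(Q**2 + W**2))*W + 89/52 = Q*W*sqrt(Q**2 + W**2) + 89/52 = 89/52 + Q*W*sqrt(Q**2 + W**2))
sqrt(S(-180, -216) + 30880) = sqrt((89/52 - 180*(-216)*sqrt((-180)**2 + (-216)**2)) + 30880) = sqrt((89/52 - 180*(-216)*sqrt(32400 + 46656)) + 30880) = sqrt((89/52 - 180*(-216)*sqrt(79056)) + 30880) = sqrt((89/52 - 180*(-216)*36*sqrt(61)) + 30880) = sqrt((89/52 + 1399680*sqrt(61)) + 30880) = sqrt(1605849/52 + 1399680*sqrt(61))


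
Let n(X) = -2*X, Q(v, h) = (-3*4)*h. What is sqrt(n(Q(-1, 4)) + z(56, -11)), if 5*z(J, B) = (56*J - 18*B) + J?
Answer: 3*sqrt(86) ≈ 27.821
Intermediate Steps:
Q(v, h) = -12*h
z(J, B) = -18*B/5 + 57*J/5 (z(J, B) = ((56*J - 18*B) + J)/5 = ((-18*B + 56*J) + J)/5 = (-18*B + 57*J)/5 = -18*B/5 + 57*J/5)
sqrt(n(Q(-1, 4)) + z(56, -11)) = sqrt(-(-24)*4 + (-18/5*(-11) + (57/5)*56)) = sqrt(-2*(-48) + (198/5 + 3192/5)) = sqrt(96 + 678) = sqrt(774) = 3*sqrt(86)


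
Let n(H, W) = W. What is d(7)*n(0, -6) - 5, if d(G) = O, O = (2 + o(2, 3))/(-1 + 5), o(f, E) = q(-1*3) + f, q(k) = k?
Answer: -13/2 ≈ -6.5000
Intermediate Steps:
o(f, E) = -3 + f (o(f, E) = -1*3 + f = -3 + f)
O = ¼ (O = (2 + (-3 + 2))/(-1 + 5) = (2 - 1)/4 = 1*(¼) = ¼ ≈ 0.25000)
d(G) = ¼
d(7)*n(0, -6) - 5 = (¼)*(-6) - 5 = -3/2 - 5 = -13/2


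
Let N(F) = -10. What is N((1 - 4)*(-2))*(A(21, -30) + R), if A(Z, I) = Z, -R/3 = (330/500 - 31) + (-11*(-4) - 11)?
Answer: -651/5 ≈ -130.20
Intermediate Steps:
R = -399/50 (R = -3*((330/500 - 31) + (-11*(-4) - 11)) = -3*((330*(1/500) - 31) + (44 - 11)) = -3*((33/50 - 31) + 33) = -3*(-1517/50 + 33) = -3*133/50 = -399/50 ≈ -7.9800)
N((1 - 4)*(-2))*(A(21, -30) + R) = -10*(21 - 399/50) = -10*651/50 = -651/5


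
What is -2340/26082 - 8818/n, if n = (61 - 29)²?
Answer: -6455201/741888 ≈ -8.7010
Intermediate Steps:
n = 1024 (n = 32² = 1024)
-2340/26082 - 8818/n = -2340/26082 - 8818/1024 = -2340*1/26082 - 8818*1/1024 = -130/1449 - 4409/512 = -6455201/741888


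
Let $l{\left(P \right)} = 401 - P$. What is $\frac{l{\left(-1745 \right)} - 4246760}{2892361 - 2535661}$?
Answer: $- \frac{73183}{6150} \approx -11.9$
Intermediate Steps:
$\frac{l{\left(-1745 \right)} - 4246760}{2892361 - 2535661} = \frac{\left(401 - -1745\right) - 4246760}{2892361 - 2535661} = \frac{\left(401 + 1745\right) - 4246760}{356700} = \left(2146 - 4246760\right) \frac{1}{356700} = \left(-4244614\right) \frac{1}{356700} = - \frac{73183}{6150}$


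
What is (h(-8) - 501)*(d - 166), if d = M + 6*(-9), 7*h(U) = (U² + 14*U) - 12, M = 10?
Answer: 107010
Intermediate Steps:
h(U) = -12/7 + 2*U + U²/7 (h(U) = ((U² + 14*U) - 12)/7 = (-12 + U² + 14*U)/7 = -12/7 + 2*U + U²/7)
d = -44 (d = 10 + 6*(-9) = 10 - 54 = -44)
(h(-8) - 501)*(d - 166) = ((-12/7 + 2*(-8) + (⅐)*(-8)²) - 501)*(-44 - 166) = ((-12/7 - 16 + (⅐)*64) - 501)*(-210) = ((-12/7 - 16 + 64/7) - 501)*(-210) = (-60/7 - 501)*(-210) = -3567/7*(-210) = 107010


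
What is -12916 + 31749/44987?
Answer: -581020343/44987 ≈ -12915.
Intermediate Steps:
-12916 + 31749/44987 = -581020343/44987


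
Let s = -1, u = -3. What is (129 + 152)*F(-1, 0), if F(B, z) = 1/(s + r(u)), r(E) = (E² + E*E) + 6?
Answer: 281/23 ≈ 12.217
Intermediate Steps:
r(E) = 6 + 2*E² (r(E) = (E² + E²) + 6 = 2*E² + 6 = 6 + 2*E²)
F(B, z) = 1/23 (F(B, z) = 1/(-1 + (6 + 2*(-3)²)) = 1/(-1 + (6 + 2*9)) = 1/(-1 + (6 + 18)) = 1/(-1 + 24) = 1/23)
(129 + 152)*F(-1, 0) = (129 + 152)*(1/23) = 281*(1/23) = 281/23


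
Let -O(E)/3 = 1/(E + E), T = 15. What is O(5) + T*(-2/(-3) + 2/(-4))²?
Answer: 7/60 ≈ 0.11667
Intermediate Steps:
O(E) = -3/(2*E) (O(E) = -3/(E + E) = -3*1/(2*E) = -3/(2*E))
O(5) + T*(-2/(-3) + 2/(-4))² = -3/2/5 + 15*(-2/(-3) + 2/(-4))² = -3/2*⅕ + 15*(-2*(-⅓) + 2*(-¼))² = -3/10 + 15*(⅔ - ½)² = -3/10 + 15*(⅙)² = -3/10 + 15*(1/36) = -3/10 + 5/12 = 7/60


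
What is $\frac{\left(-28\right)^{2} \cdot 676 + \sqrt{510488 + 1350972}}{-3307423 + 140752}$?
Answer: $- \frac{529984}{3166671} - \frac{2 \sqrt{465365}}{3166671} \approx -0.16779$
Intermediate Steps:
$\frac{\left(-28\right)^{2} \cdot 676 + \sqrt{510488 + 1350972}}{-3307423 + 140752} = \frac{784 \cdot 676 + \sqrt{1861460}}{-3166671} = \left(529984 + 2 \sqrt{465365}\right) \left(- \frac{1}{3166671}\right) = - \frac{529984}{3166671} - \frac{2 \sqrt{465365}}{3166671}$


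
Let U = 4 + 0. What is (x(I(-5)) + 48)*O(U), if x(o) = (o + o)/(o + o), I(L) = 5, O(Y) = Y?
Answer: 196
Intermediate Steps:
U = 4
x(o) = 1 (x(o) = (2*o)/((2*o)) = (2*o)*(1/(2*o)) = 1)
(x(I(-5)) + 48)*O(U) = (1 + 48)*4 = 49*4 = 196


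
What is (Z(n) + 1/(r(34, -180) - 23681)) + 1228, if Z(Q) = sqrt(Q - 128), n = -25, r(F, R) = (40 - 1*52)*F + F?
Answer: 29539539/24055 + 3*I*sqrt(17) ≈ 1228.0 + 12.369*I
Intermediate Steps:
r(F, R) = -11*F (r(F, R) = (40 - 52)*F + F = -12*F + F = -11*F)
Z(Q) = sqrt(-128 + Q)
(Z(n) + 1/(r(34, -180) - 23681)) + 1228 = (sqrt(-128 - 25) + 1/(-11*34 - 23681)) + 1228 = (sqrt(-153) + 1/(-374 - 23681)) + 1228 = (3*I*sqrt(17) + 1/(-24055)) + 1228 = (3*I*sqrt(17) - 1/24055) + 1228 = (-1/24055 + 3*I*sqrt(17)) + 1228 = 29539539/24055 + 3*I*sqrt(17)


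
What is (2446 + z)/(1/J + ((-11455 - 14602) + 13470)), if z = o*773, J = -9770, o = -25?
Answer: 164907830/122974991 ≈ 1.3410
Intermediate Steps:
z = -19325 (z = -25*773 = -19325)
(2446 + z)/(1/J + ((-11455 - 14602) + 13470)) = (2446 - 19325)/(1/(-9770) + ((-11455 - 14602) + 13470)) = -16879/(-1/9770 + (-26057 + 13470)) = -16879/(-1/9770 - 12587) = -16879/(-122974991/9770) = -16879*(-9770/122974991) = 164907830/122974991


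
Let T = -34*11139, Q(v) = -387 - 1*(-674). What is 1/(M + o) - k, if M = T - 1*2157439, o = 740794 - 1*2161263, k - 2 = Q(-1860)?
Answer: -1143467227/3956634 ≈ -289.00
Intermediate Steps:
Q(v) = 287 (Q(v) = -387 + 674 = 287)
k = 289 (k = 2 + 287 = 289)
o = -1420469 (o = 740794 - 2161263 = -1420469)
T = -378726
M = -2536165 (M = -378726 - 1*2157439 = -378726 - 2157439 = -2536165)
1/(M + o) - k = 1/(-2536165 - 1420469) - 1*289 = 1/(-3956634) - 289 = -1/3956634 - 289 = -1143467227/3956634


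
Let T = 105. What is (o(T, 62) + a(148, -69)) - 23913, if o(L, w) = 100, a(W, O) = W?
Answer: -23665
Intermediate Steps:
(o(T, 62) + a(148, -69)) - 23913 = (100 + 148) - 23913 = 248 - 23913 = -23665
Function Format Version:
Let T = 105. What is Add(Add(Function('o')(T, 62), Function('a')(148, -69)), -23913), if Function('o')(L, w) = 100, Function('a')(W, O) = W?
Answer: -23665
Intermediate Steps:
Add(Add(Function('o')(T, 62), Function('a')(148, -69)), -23913) = Add(Add(100, 148), -23913) = Add(248, -23913) = -23665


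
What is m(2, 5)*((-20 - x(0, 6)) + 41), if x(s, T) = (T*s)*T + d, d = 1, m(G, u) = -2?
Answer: -40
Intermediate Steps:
x(s, T) = 1 + s*T² (x(s, T) = (T*s)*T + 1 = s*T² + 1 = 1 + s*T²)
m(2, 5)*((-20 - x(0, 6)) + 41) = -2*((-20 - (1 + 0*6²)) + 41) = -2*((-20 - (1 + 0*36)) + 41) = -2*((-20 - (1 + 0)) + 41) = -2*((-20 - 1*1) + 41) = -2*((-20 - 1) + 41) = -2*(-21 + 41) = -2*20 = -40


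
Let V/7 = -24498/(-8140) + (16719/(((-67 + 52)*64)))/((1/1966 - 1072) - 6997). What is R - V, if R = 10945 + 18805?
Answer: 6142238693442649/206608216672 ≈ 29729.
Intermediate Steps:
R = 29750
V = 4355752549351/206608216672 (V = 7*(-24498/(-8140) + (16719/(((-67 + 52)*64)))/((1/1966 - 1072) - 6997)) = 7*(-24498*(-1/8140) + (16719/((-15*64)))/((1/1966 - 1072) - 6997)) = 7*(12249/4070 + (16719/(-960))/(-2107551/1966 - 6997)) = 7*(12249/4070 + (16719*(-1/960))/(-15863653/1966)) = 7*(12249/4070 - 5573/320*(-1966/15863653)) = 7*(12249/4070 + 5478259/2538184480) = 7*(622250364193/206608216672) = 4355752549351/206608216672 ≈ 21.082)
R - V = 29750 - 1*4355752549351/206608216672 = 29750 - 4355752549351/206608216672 = 6142238693442649/206608216672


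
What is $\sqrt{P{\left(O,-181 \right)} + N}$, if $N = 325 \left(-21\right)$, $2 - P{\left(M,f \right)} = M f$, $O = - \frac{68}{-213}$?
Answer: $\frac{i \sqrt{306931083}}{213} \approx 82.251 i$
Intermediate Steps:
$O = \frac{68}{213}$ ($O = \left(-68\right) \left(- \frac{1}{213}\right) = \frac{68}{213} \approx 0.31925$)
$P{\left(M,f \right)} = 2 - M f$
$N = -6825$
$\sqrt{P{\left(O,-181 \right)} + N} = \sqrt{\left(2 - \frac{68}{213} \left(-181\right)\right) - 6825} = \sqrt{\left(2 + \frac{12308}{213}\right) - 6825} = \sqrt{\frac{12734}{213} - 6825} = \sqrt{- \frac{1440991}{213}} = \frac{i \sqrt{306931083}}{213}$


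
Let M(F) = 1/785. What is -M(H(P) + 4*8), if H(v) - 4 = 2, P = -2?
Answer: -1/785 ≈ -0.0012739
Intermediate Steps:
H(v) = 6 (H(v) = 4 + 2 = 6)
M(F) = 1/785
-M(H(P) + 4*8) = -1*1/785 = -1/785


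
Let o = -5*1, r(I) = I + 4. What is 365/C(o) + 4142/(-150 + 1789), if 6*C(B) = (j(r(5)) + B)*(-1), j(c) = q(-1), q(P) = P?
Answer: 602377/1639 ≈ 367.53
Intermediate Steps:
r(I) = 4 + I
j(c) = -1
o = -5
C(B) = ⅙ - B/6 (C(B) = ((-1 + B)*(-1))/6 = (1 - B)/6 = ⅙ - B/6)
365/C(o) + 4142/(-150 + 1789) = 365/(⅙ - ⅙*(-5)) + 4142/(-150 + 1789) = 365/(⅙ + ⅚) + 4142/1639 = 365/1 + 4142*(1/1639) = 365*1 + 4142/1639 = 365 + 4142/1639 = 602377/1639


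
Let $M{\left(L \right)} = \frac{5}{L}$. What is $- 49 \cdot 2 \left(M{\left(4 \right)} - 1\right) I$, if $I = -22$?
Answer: $539$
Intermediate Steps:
$- 49 \cdot 2 \left(M{\left(4 \right)} - 1\right) I = - 49 \cdot 2 \left(\frac{5}{4} - 1\right) \left(-22\right) = - 49 \cdot 2 \cdot \frac{1}{4} \left(-22\right) = \left(-49\right) \frac{1}{2} \left(-22\right) = \left(- \frac{49}{2}\right) \left(-22\right) = 539$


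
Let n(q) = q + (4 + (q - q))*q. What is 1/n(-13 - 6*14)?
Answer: -1/485 ≈ -0.0020619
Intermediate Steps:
n(q) = 5*q (n(q) = q + (4 + 0)*q = q + 4*q = 5*q)
1/n(-13 - 6*14) = 1/(5*(-13 - 6*14)) = 1/(5*(-13 - 84)) = 1/(5*(-97)) = 1/(-485) = -1/485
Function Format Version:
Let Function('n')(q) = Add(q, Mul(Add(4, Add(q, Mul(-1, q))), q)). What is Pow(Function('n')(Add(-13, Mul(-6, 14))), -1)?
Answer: Rational(-1, 485) ≈ -0.0020619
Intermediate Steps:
Function('n')(q) = Mul(5, q) (Function('n')(q) = Add(q, Mul(Add(4, 0), q)) = Add(q, Mul(4, q)) = Mul(5, q))
Pow(Function('n')(Add(-13, Mul(-6, 14))), -1) = Pow(Mul(5, Add(-13, Mul(-6, 14))), -1) = Pow(Mul(5, Add(-13, -84)), -1) = Pow(Mul(5, -97), -1) = Pow(-485, -1) = Rational(-1, 485)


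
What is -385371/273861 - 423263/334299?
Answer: -61663988/23066631 ≈ -2.6733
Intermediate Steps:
-385371/273861 - 423263/334299 = -385371*1/273861 - 423263*1/334299 = -2039/1449 - 423263/334299 = -61663988/23066631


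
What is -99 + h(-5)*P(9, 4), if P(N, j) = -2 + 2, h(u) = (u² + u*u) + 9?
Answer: -99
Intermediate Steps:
h(u) = 9 + 2*u² (h(u) = (u² + u²) + 9 = 2*u² + 9 = 9 + 2*u²)
P(N, j) = 0
-99 + h(-5)*P(9, 4) = -99 + (9 + 2*(-5)²)*0 = -99 + (9 + 2*25)*0 = -99 + (9 + 50)*0 = -99 + 59*0 = -99 + 0 = -99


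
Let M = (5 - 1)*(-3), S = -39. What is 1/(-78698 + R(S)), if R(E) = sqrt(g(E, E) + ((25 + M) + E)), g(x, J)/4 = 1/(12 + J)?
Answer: -1062423/83610565607 - 3*I*sqrt(2118)/167221131214 ≈ -1.2707e-5 - 8.2564e-10*I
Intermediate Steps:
M = -12 (M = 4*(-3) = -12)
g(x, J) = 4/(12 + J)
R(E) = sqrt(13 + E + 4/(12 + E)) (R(E) = sqrt(4/(12 + E) + ((25 - 12) + E)) = sqrt(4/(12 + E) + (13 + E)) = sqrt(13 + E + 4/(12 + E)))
1/(-78698 + R(S)) = 1/(-78698 + sqrt((4 + (12 - 39)*(13 - 39))/(12 - 39))) = 1/(-78698 + sqrt((4 - 27*(-26))/(-27))) = 1/(-78698 + sqrt(-(4 + 702)/27)) = 1/(-78698 + sqrt(-1/27*706)) = 1/(-78698 + sqrt(-706/27)) = 1/(-78698 + I*sqrt(2118)/9)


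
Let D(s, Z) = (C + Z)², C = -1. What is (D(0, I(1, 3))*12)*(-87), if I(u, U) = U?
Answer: -4176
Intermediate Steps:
D(s, Z) = (-1 + Z)²
(D(0, I(1, 3))*12)*(-87) = ((-1 + 3)²*12)*(-87) = (2²*12)*(-87) = (4*12)*(-87) = 48*(-87) = -4176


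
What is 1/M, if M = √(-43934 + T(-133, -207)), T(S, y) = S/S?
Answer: -I*√43933/43933 ≈ -0.0047709*I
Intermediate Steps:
T(S, y) = 1
M = I*√43933 (M = √(-43934 + 1) = √(-43933) = I*√43933 ≈ 209.6*I)
1/M = 1/(I*√43933) = -I*√43933/43933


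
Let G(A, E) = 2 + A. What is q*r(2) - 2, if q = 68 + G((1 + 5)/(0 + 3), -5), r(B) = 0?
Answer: -2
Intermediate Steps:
q = 72 (q = 68 + (2 + (1 + 5)/(0 + 3)) = 68 + (2 + 6/3) = 68 + (2 + 6*(⅓)) = 68 + (2 + 2) = 68 + 4 = 72)
q*r(2) - 2 = 72*0 - 2 = 0 - 2 = -2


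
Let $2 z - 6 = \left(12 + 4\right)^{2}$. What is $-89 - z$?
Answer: $-220$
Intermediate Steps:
$z = 131$ ($z = 3 + \frac{\left(12 + 4\right)^{2}}{2} = 3 + \frac{16^{2}}{2} = 3 + \frac{1}{2} \cdot 256 = 3 + 128 = 131$)
$-89 - z = -89 - 131 = -220$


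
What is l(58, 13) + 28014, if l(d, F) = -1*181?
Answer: 27833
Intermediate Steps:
l(d, F) = -181
l(58, 13) + 28014 = -181 + 28014 = 27833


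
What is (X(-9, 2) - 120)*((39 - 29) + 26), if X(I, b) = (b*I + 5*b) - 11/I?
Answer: -4564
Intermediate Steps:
X(I, b) = -11/I + 5*b + I*b (X(I, b) = (I*b + 5*b) - 11/I = (5*b + I*b) - 11/I = -11/I + 5*b + I*b)
(X(-9, 2) - 120)*((39 - 29) + 26) = ((-11 - 9*2*(5 - 9))/(-9) - 120)*((39 - 29) + 26) = (-(-11 - 9*2*(-4))/9 - 120)*(10 + 26) = (-(-11 + 72)/9 - 120)*36 = (-⅑*61 - 120)*36 = (-61/9 - 120)*36 = -1141/9*36 = -4564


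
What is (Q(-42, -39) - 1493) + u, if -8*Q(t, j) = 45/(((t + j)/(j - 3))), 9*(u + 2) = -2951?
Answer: -65729/36 ≈ -1825.8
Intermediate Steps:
u = -2969/9 (u = -2 + (⅑)*(-2951) = -2 - 2951/9 = -2969/9 ≈ -329.89)
Q(t, j) = -45*(-3 + j)/(8*(j + t)) (Q(t, j) = -45/(8*((t + j)/(j - 3))) = -45/(8*((j + t)/(-3 + j))) = -45*(-3 + j)/(j + t)/8 = -45*(-3 + j)/(8*(j + t)))
(Q(-42, -39) - 1493) + u = (45*(3 - 1*(-39))/(8*(-39 - 42)) - 1493) - 2969/9 = ((45/8)*(3 + 39)/(-81) - 1493) - 2969/9 = ((45/8)*(-1/81)*42 - 1493) - 2969/9 = (-35/12 - 1493) - 2969/9 = -17951/12 - 2969/9 = -65729/36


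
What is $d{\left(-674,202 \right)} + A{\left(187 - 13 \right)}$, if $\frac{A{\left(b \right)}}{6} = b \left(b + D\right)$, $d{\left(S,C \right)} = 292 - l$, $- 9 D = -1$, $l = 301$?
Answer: $181763$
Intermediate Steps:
$D = \frac{1}{9}$ ($D = \left(- \frac{1}{9}\right) \left(-1\right) = \frac{1}{9} \approx 0.11111$)
$d{\left(S,C \right)} = -9$ ($d{\left(S,C \right)} = 292 - 301 = -9$)
$A{\left(b \right)} = 6 b \left(\frac{1}{9} + b\right)$ ($A{\left(b \right)} = 6 b \left(b + \frac{1}{9}\right) = 6 b \left(\frac{1}{9} + b\right)$)
$d{\left(-674,202 \right)} + A{\left(187 - 13 \right)} = -9 + \frac{2 \left(187 - 13\right) \left(1 + 9 \left(187 - 13\right)\right)}{3} = -9 + \frac{2}{3} \cdot 174 \left(1 + 9 \cdot 174\right) = -9 + \frac{2}{3} \cdot 174 \left(1 + 1566\right) = -9 + \frac{2}{3} \cdot 174 \cdot 1567 = -9 + 181772 = 181763$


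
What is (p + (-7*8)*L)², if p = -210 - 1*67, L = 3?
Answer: 198025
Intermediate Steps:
p = -277 (p = -210 - 67 = -277)
(p + (-7*8)*L)² = (-277 - 7*8*3)² = (-277 - 56*3)² = (-277 - 168)² = (-445)² = 198025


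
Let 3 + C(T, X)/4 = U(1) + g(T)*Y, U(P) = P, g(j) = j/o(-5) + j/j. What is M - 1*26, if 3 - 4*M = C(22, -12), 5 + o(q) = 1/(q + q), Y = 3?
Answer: -905/68 ≈ -13.309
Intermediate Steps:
o(q) = -5 + 1/(2*q) (o(q) = -5 + 1/(q + q) = -5 + 1/(2*q))
g(j) = 1 - 10*j/51 (g(j) = j/(-5 + (1/2)/(-5)) + j/j = j/(-5 + (1/2)*(-1/5)) + 1 = j/(-5 - 1/10) + 1 = j/(-51/10) + 1 = j*(-10/51) + 1 = -10*j/51 + 1 = 1 - 10*j/51)
C(T, X) = 4 - 40*T/17 (C(T, X) = -12 + 4*(1 + (1 - 10*T/51)*3) = -12 + 4*(1 + (3 - 10*T/17)) = -12 + 4*(4 - 10*T/17) = -12 + (16 - 40*T/17) = 4 - 40*T/17)
M = 863/68 (M = 3/4 - (4 - 40/17*22)/4 = 3/4 - (4 - 880/17)/4 = 3/4 - 1/4*(-812/17) = 3/4 + 203/17 = 863/68 ≈ 12.691)
M - 1*26 = 863/68 - 1*26 = 863/68 - 26 = -905/68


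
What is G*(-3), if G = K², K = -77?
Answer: -17787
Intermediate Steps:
G = 5929 (G = (-77)² = 5929)
G*(-3) = 5929*(-3) = -17787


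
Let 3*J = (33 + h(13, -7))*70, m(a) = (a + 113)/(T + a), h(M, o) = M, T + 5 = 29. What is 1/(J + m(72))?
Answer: 96/103225 ≈ 0.00093001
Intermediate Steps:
T = 24 (T = -5 + 29 = 24)
m(a) = (113 + a)/(24 + a) (m(a) = (a + 113)/(24 + a) = (113 + a)/(24 + a))
J = 3220/3 (J = ((33 + 13)*70)/3 = (46*70)/3 = (⅓)*3220 = 3220/3 ≈ 1073.3)
1/(J + m(72)) = 1/(3220/3 + (113 + 72)/(24 + 72)) = 1/(3220/3 + 185/96) = 1/(103225/96) = 96/103225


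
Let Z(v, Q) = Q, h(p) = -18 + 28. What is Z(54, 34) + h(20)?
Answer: 44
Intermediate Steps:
h(p) = 10
Z(54, 34) + h(20) = 34 + 10 = 44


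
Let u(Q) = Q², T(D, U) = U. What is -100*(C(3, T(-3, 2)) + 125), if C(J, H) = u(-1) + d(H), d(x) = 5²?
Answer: -15100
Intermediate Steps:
d(x) = 25
C(J, H) = 26 (C(J, H) = (-1)² + 25 = 1 + 25 = 26)
-100*(C(3, T(-3, 2)) + 125) = -100*(26 + 125) = -100*151 = -15100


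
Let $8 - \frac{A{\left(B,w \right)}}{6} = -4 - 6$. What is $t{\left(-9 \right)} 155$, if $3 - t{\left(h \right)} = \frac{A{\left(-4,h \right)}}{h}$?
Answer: $2325$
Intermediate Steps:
$A{\left(B,w \right)} = 108$ ($A{\left(B,w \right)} = 48 - 6 \left(-4 - 6\right) = 48 - -60 = 48 + 60 = 108$)
$t{\left(h \right)} = 3 - \frac{108}{h}$
$t{\left(-9 \right)} 155 = \left(3 - \frac{108}{-9}\right) 155 = \left(3 - -12\right) 155 = \left(3 + 12\right) 155 = 15 \cdot 155 = 2325$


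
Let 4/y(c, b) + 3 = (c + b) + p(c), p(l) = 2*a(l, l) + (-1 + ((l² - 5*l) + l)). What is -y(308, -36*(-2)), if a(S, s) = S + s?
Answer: -1/23810 ≈ -4.1999e-5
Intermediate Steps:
p(l) = -1 + l² (p(l) = 2*(l + l) + (-1 + ((l² - 5*l) + l)) = 2*(2*l) + (-1 + (l² - 4*l)) = 4*l + (-1 + l² - 4*l) = -1 + l²)
y(c, b) = 4/(-4 + b + c + c²) (y(c, b) = 4/(-3 + ((c + b) + (-1 + c²))) = 4/(-3 + ((b + c) + (-1 + c²))) = 4/(-3 + (-1 + b + c + c²)) = 4/(-4 + b + c + c²))
-y(308, -36*(-2)) = -4/(-4 - 36*(-2) + 308 + 308²) = -4/(-4 + 72 + 308 + 94864) = -4/95240 = -1*1/23810 = -1/23810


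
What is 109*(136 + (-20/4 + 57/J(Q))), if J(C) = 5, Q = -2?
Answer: 77608/5 ≈ 15522.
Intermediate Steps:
109*(136 + (-20/4 + 57/J(Q))) = 109*(136 + (-20/4 + 57/5)) = 109*(136 + (-20*1/4 + 57*(1/5))) = 109*(136 + (-5 + 57/5)) = 109*(136 + 32/5) = 109*(712/5) = 77608/5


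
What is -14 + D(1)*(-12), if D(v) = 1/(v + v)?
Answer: -20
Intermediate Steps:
D(v) = 1/(2*v)
-14 + D(1)*(-12) = -14 + ((½)/1)*(-12) = -14 + ((½)*1)*(-12) = -14 + (½)*(-12) = -14 - 6 = -20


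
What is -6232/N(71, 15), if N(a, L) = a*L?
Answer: -6232/1065 ≈ -5.8516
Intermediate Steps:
N(a, L) = L*a
-6232/N(71, 15) = -6232/(15*71) = -6232/1065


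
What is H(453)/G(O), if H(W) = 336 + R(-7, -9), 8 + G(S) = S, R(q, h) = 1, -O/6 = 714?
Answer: -337/4292 ≈ -0.078518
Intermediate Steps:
O = -4284 (O = -6*714 = -4284)
G(S) = -8 + S
H(W) = 337 (H(W) = 336 + 1 = 337)
H(453)/G(O) = 337/(-8 - 4284) = 337/(-4292) = 337*(-1/4292) = -337/4292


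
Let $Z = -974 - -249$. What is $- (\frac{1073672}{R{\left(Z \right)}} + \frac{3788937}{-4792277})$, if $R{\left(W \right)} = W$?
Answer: $\frac{5148080610469}{3474400825} \approx 1481.7$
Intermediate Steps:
$Z = -725$ ($Z = -974 + 249 = -725$)
$- (\frac{1073672}{R{\left(Z \right)}} + \frac{3788937}{-4792277}) = - (\frac{1073672}{-725} + \frac{3788937}{-4792277}) = - (1073672 \left(- \frac{1}{725}\right) + 3788937 \left(- \frac{1}{4792277}\right)) = - (- \frac{1073672}{725} - \frac{3788937}{4792277}) = \left(-1\right) \left(- \frac{5148080610469}{3474400825}\right) = \frac{5148080610469}{3474400825}$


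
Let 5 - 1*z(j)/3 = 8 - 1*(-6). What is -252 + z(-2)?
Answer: -279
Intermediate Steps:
z(j) = -27 (z(j) = 15 - 3*(8 - 1*(-6)) = 15 - 3*(8 + 6) = 15 - 3*14 = 15 - 42 = -27)
-252 + z(-2) = -252 - 27 = -279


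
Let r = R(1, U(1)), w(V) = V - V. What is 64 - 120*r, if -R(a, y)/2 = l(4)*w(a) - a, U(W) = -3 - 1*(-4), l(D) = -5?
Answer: -176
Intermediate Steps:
U(W) = 1 (U(W) = -3 + 4 = 1)
w(V) = 0
R(a, y) = 2*a (R(a, y) = -2*(-5*0 - a) = -2*(0 - a) = -(-2)*a = 2*a)
r = 2 (r = 2*1 = 2)
64 - 120*r = 64 - 120*2 = 64 - 240 = -176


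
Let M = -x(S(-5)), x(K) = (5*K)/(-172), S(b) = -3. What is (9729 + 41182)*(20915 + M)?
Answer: 183145449515/172 ≈ 1.0648e+9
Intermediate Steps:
x(K) = -5*K/172 (x(K) = (5*K)*(-1/172) = -5*K/172)
M = -15/172 (M = -(-5)*(-3)/172 = -1*15/172 = -15/172 ≈ -0.087209)
(9729 + 41182)*(20915 + M) = (9729 + 41182)*(20915 - 15/172) = 50911*(3597365/172) = 183145449515/172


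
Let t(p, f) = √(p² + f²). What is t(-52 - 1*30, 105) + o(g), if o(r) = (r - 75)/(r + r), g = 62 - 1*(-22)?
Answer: 3/56 + √17749 ≈ 133.28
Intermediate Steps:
g = 84 (g = 62 + 22 = 84)
t(p, f) = √(f² + p²)
o(r) = (-75 + r)/(2*r) (o(r) = (-75 + r)/((2*r)) = (-75 + r)*(1/(2*r)) = (-75 + r)/(2*r))
t(-52 - 1*30, 105) + o(g) = √(105² + (-52 - 1*30)²) + (½)*(-75 + 84)/84 = √(11025 + (-52 - 30)²) + (½)*(1/84)*9 = √(11025 + (-82)²) + 3/56 = √(11025 + 6724) + 3/56 = √17749 + 3/56 = 3/56 + √17749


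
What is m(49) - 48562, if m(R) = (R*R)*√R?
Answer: -31755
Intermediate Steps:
m(R) = R^(5/2) (m(R) = R²*√R = R^(5/2))
m(49) - 48562 = 49^(5/2) - 48562 = 16807 - 48562 = -31755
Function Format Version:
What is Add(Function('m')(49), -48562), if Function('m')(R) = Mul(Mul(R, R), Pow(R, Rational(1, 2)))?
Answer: -31755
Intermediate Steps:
Function('m')(R) = Pow(R, Rational(5, 2)) (Function('m')(R) = Mul(Pow(R, 2), Pow(R, Rational(1, 2))) = Pow(R, Rational(5, 2)))
Add(Function('m')(49), -48562) = Add(Pow(49, Rational(5, 2)), -48562) = Add(16807, -48562) = -31755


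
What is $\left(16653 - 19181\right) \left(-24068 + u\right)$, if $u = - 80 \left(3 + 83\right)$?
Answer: $78236544$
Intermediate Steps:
$u = -6880$ ($u = \left(-80\right) 86 = -6880$)
$\left(16653 - 19181\right) \left(-24068 + u\right) = \left(16653 - 19181\right) \left(-24068 - 6880\right) = \left(-2528\right) \left(-30948\right) = 78236544$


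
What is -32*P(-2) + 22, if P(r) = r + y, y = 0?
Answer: 86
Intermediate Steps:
P(r) = r (P(r) = r + 0 = r)
-32*P(-2) + 22 = -32*(-2) + 22 = 64 + 22 = 86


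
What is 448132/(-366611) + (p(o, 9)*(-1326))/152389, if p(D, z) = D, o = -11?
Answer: -62942999302/55867483679 ≈ -1.1266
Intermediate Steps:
448132/(-366611) + (p(o, 9)*(-1326))/152389 = 448132/(-366611) - 11*(-1326)/152389 = 448132*(-1/366611) + 14586*(1/152389) = -448132/366611 + 14586/152389 = -62942999302/55867483679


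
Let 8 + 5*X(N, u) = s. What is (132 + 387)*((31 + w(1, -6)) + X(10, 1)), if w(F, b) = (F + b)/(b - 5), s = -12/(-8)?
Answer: 1721523/110 ≈ 15650.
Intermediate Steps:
s = 3/2 (s = -12*(-⅛) = 3/2 ≈ 1.5000)
X(N, u) = -13/10 (X(N, u) = -8/5 + (⅕)*(3/2) = -8/5 + 3/10 = -13/10)
w(F, b) = (F + b)/(-5 + b)
(132 + 387)*((31 + w(1, -6)) + X(10, 1)) = (132 + 387)*((31 + (1 - 6)/(-5 - 6)) - 13/10) = 519*((31 - 5/(-11)) - 13/10) = 519*((31 - 1/11*(-5)) - 13/10) = 519*((31 + 5/11) - 13/10) = 519*(346/11 - 13/10) = 519*(3317/110) = 1721523/110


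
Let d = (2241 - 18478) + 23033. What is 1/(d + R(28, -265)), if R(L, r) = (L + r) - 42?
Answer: 1/6517 ≈ 0.00015344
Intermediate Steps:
R(L, r) = -42 + L + r
d = 6796 (d = -16237 + 23033 = 6796)
1/(d + R(28, -265)) = 1/(6796 + (-42 + 28 - 265)) = 1/(6796 - 279) = 1/6517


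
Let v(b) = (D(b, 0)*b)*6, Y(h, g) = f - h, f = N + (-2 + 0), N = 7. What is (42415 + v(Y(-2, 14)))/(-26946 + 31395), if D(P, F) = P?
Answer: 42709/4449 ≈ 9.5997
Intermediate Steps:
f = 5 (f = 7 + (-2 + 0) = 7 - 2 = 5)
Y(h, g) = 5 - h
v(b) = 6*b**2 (v(b) = (b*b)*6 = b**2*6 = 6*b**2)
(42415 + v(Y(-2, 14)))/(-26946 + 31395) = (42415 + 6*(5 - 1*(-2))**2)/(-26946 + 31395) = (42415 + 6*(5 + 2)**2)/4449 = (42415 + 6*7**2)*(1/4449) = (42415 + 6*49)*(1/4449) = (42415 + 294)*(1/4449) = 42709*(1/4449) = 42709/4449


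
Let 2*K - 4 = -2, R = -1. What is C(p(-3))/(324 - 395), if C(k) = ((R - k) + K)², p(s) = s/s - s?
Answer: -16/71 ≈ -0.22535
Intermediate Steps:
K = 1 (K = 2 + (½)*(-2) = 2 - 1 = 1)
p(s) = 1 - s
C(k) = k² (C(k) = ((-1 - k) + 1)² = (-k)² = k²)
C(p(-3))/(324 - 395) = (1 - 1*(-3))²/(324 - 395) = (1 + 3)²/(-71) = 4²*(-1/71) = 16*(-1/71) = -16/71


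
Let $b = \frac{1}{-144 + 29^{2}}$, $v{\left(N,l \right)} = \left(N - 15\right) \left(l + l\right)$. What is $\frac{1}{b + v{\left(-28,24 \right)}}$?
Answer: $- \frac{697}{1438607} \approx -0.0004845$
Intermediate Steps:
$v{\left(N,l \right)} = 2 l \left(-15 + N\right)$ ($v{\left(N,l \right)} = \left(-15 + N\right) 2 l = 2 l \left(-15 + N\right)$)
$b = \frac{1}{697}$ ($b = \frac{1}{-144 + 841} = \frac{1}{697} \approx 0.0014347$)
$\frac{1}{b + v{\left(-28,24 \right)}} = \frac{1}{\frac{1}{697} + 2 \cdot 24 \left(-15 - 28\right)} = \frac{1}{\frac{1}{697} + 2 \cdot 24 \left(-43\right)} = \frac{1}{\frac{1}{697} - 2064} = \frac{1}{- \frac{1438607}{697}} = - \frac{697}{1438607}$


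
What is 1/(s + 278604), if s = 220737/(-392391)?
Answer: 130797/36440493809 ≈ 3.5893e-6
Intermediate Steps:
s = -73579/130797 (s = 220737*(-1/392391) = -73579/130797 ≈ -0.56254)
1/(s + 278604) = 1/(-73579/130797 + 278604) = 1/(36440493809/130797) = 130797/36440493809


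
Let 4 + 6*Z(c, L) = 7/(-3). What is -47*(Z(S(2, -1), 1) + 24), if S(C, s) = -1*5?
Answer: -19411/18 ≈ -1078.4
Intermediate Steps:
S(C, s) = -5
Z(c, L) = -19/18 (Z(c, L) = -⅔ + (7/(-3))/6 = -⅔ + (7*(-⅓))/6 = -⅔ + (⅙)*(-7/3) = -⅔ - 7/18 = -19/18)
-47*(Z(S(2, -1), 1) + 24) = -47*(-19/18 + 24) = -47*413/18 = -19411/18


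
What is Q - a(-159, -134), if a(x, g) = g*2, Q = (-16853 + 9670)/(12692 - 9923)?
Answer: 734909/2769 ≈ 265.41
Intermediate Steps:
Q = -7183/2769 ≈ -2.5941
a(x, g) = 2*g
Q - a(-159, -134) = -7183/2769 - 2*(-134) = -7183/2769 - 1*(-268) = -7183/2769 + 268 = 734909/2769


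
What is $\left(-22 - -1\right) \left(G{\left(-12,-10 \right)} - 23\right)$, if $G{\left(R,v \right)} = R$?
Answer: $735$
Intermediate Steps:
$\left(-22 - -1\right) \left(G{\left(-12,-10 \right)} - 23\right) = \left(-22 - -1\right) \left(-12 - 23\right) = \left(-22 + 1\right) \left(-35\right) = \left(-21\right) \left(-35\right) = 735$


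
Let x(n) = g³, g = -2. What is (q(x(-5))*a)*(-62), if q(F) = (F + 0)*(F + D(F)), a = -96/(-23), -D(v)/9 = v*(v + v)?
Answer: -55234560/23 ≈ -2.4015e+6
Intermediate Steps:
D(v) = -18*v² (D(v) = -9*v*(v + v) = -9*v*2*v = -18*v²)
x(n) = -8 (x(n) = (-2)³ = -8)
a = 96/23 (a = -96*(-1/23) = 96/23 ≈ 4.1739)
q(F) = F*(F - 18*F²) (q(F) = (F + 0)*(F - 18*F²) = F*(F - 18*F²))
(q(x(-5))*a)*(-62) = (((-8)²*(1 - 18*(-8)))*(96/23))*(-62) = ((64*(1 + 144))*(96/23))*(-62) = ((64*145)*(96/23))*(-62) = (9280*(96/23))*(-62) = (890880/23)*(-62) = -55234560/23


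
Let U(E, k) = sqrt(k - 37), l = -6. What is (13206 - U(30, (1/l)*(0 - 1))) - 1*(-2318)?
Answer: 15524 - I*sqrt(1326)/6 ≈ 15524.0 - 6.069*I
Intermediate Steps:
U(E, k) = sqrt(-37 + k)
(13206 - U(30, (1/l)*(0 - 1))) - 1*(-2318) = (13206 - sqrt(-37 + (1/(-6))*(0 - 1))) - 1*(-2318) = (13206 - sqrt(-37 + (1*(-1/6))*(-1))) + 2318 = (13206 - sqrt(-37 - 1/6*(-1))) + 2318 = (13206 - sqrt(-37 + 1/6)) + 2318 = (13206 - sqrt(-221/6)) + 2318 = (13206 - I*sqrt(1326)/6) + 2318 = 15524 - I*sqrt(1326)/6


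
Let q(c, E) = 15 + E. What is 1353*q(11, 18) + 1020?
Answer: 45669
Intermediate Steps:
1353*q(11, 18) + 1020 = 1353*(15 + 18) + 1020 = 1353*33 + 1020 = 44649 + 1020 = 45669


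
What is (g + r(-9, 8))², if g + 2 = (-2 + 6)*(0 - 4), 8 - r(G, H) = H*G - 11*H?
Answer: 22500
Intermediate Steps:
r(G, H) = 8 + 11*H - G*H (r(G, H) = 8 - (H*G - 11*H) = 8 - (G*H - 11*H) = 8 - (-11*H + G*H) = 8 + (11*H - G*H) = 8 + 11*H - G*H)
g = -18 (g = -2 + (-2 + 6)*(0 - 4) = -2 + 4*(-4) = -2 - 16 = -18)
(g + r(-9, 8))² = (-18 + (8 + 11*8 - 1*(-9)*8))² = (-18 + (8 + 88 + 72))² = (-18 + 168)² = 150² = 22500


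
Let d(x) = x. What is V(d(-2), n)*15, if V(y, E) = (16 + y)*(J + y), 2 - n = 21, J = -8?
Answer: -2100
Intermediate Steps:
n = -19 (n = 2 - 1*21 = 2 - 21 = -19)
V(y, E) = (-8 + y)*(16 + y) (V(y, E) = (16 + y)*(-8 + y) = (-8 + y)*(16 + y))
V(d(-2), n)*15 = (-128 + (-2)² + 8*(-2))*15 = (-128 + 4 - 16)*15 = -140*15 = -2100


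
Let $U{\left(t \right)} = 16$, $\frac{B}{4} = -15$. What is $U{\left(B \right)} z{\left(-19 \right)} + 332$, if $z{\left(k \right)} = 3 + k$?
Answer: $76$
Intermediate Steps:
$B = -60$ ($B = 4 \left(-15\right) = -60$)
$U{\left(B \right)} z{\left(-19 \right)} + 332 = 16 \left(3 - 19\right) + 332 = 16 \left(-16\right) + 332 = -256 + 332 = 76$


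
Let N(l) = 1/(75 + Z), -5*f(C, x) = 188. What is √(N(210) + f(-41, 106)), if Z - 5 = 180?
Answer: I*√25415/26 ≈ 6.1316*I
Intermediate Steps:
Z = 185 (Z = 5 + 180 = 185)
f(C, x) = -188/5 (f(C, x) = -⅕*188 = -188/5)
N(l) = 1/260 (N(l) = 1/(75 + 185) = 1/260)
√(N(210) + f(-41, 106)) = √(1/260 - 188/5) = √(-1955/52) = I*√25415/26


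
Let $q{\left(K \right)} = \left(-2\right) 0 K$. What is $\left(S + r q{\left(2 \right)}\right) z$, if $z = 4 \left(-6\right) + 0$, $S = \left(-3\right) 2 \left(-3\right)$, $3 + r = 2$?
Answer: $-432$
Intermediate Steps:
$q{\left(K \right)} = 0$ ($q{\left(K \right)} = 0 K = 0$)
$r = -1$ ($r = -3 + 2 = -1$)
$S = 18$ ($S = \left(-6\right) \left(-3\right) = 18$)
$z = -24$ ($z = -24 + 0 = -24$)
$\left(S + r q{\left(2 \right)}\right) z = \left(18 - 0\right) \left(-24\right) = \left(18 + 0\right) \left(-24\right) = 18 \left(-24\right) = -432$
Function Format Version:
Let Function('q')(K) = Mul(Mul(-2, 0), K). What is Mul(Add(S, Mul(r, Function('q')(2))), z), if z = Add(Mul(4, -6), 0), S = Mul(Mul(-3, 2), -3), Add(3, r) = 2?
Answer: -432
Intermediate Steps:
Function('q')(K) = 0 (Function('q')(K) = Mul(0, K) = 0)
r = -1 (r = Add(-3, 2) = -1)
S = 18 (S = Mul(-6, -3) = 18)
z = -24 (z = Add(-24, 0) = -24)
Mul(Add(S, Mul(r, Function('q')(2))), z) = Mul(Add(18, Mul(-1, 0)), -24) = Mul(Add(18, 0), -24) = Mul(18, -24) = -432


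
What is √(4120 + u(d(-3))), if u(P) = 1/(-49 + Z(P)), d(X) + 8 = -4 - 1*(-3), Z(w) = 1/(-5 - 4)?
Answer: √804895702/442 ≈ 64.187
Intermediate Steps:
Z(w) = -⅑ (Z(w) = 1/(-9) = -⅑)
d(X) = -9 (d(X) = -8 + (-4 - 1*(-3)) = -8 + (-4 + 3) = -8 - 1 = -9)
u(P) = -9/442 (u(P) = 1/(-49 - ⅑) = 1/(-442/9) = -9/442)
√(4120 + u(d(-3))) = √(4120 - 9/442) = √(1821031/442) = √804895702/442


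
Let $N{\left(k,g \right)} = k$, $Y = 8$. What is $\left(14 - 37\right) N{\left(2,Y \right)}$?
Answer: $-46$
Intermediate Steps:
$\left(14 - 37\right) N{\left(2,Y \right)} = \left(14 - 37\right) 2 = \left(-23\right) 2 = -46$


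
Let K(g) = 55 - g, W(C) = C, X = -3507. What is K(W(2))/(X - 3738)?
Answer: -53/7245 ≈ -0.0073154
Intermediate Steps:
K(W(2))/(X - 3738) = (55 - 1*2)/(-3507 - 3738) = (55 - 2)/(-7245) = 53*(-1/7245) = -53/7245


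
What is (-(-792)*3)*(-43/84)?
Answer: -8514/7 ≈ -1216.3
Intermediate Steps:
(-(-792)*3)*(-43/84) = (-72*(-33))*(-43*1/84) = 2376*(-43/84) = -8514/7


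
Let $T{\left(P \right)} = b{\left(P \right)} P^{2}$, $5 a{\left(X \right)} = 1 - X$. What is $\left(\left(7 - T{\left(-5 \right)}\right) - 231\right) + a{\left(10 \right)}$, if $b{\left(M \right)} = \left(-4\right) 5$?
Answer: $\frac{1371}{5} \approx 274.2$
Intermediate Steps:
$a{\left(X \right)} = \frac{1}{5} - \frac{X}{5}$ ($a{\left(X \right)} = \frac{1 - X}{5} = \frac{1}{5} - \frac{X}{5}$)
$b{\left(M \right)} = -20$
$T{\left(P \right)} = - 20 P^{2}$
$\left(\left(7 - T{\left(-5 \right)}\right) - 231\right) + a{\left(10 \right)} = \left(\left(7 - - 20 \left(-5\right)^{2}\right) - 231\right) + \left(\frac{1}{5} - 2\right) = \left(\left(7 - \left(-20\right) 25\right) - 231\right) + \left(\frac{1}{5} - 2\right) = \left(\left(7 - -500\right) - 231\right) - \frac{9}{5} = \left(\left(7 + 500\right) - 231\right) - \frac{9}{5} = \left(507 - 231\right) - \frac{9}{5} = 276 - \frac{9}{5} = \frac{1371}{5}$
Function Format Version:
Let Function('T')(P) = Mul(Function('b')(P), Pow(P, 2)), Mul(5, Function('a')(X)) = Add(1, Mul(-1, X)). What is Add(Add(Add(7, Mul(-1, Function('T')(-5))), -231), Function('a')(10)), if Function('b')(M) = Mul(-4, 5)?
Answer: Rational(1371, 5) ≈ 274.20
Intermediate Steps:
Function('a')(X) = Add(Rational(1, 5), Mul(Rational(-1, 5), X)) (Function('a')(X) = Mul(Rational(1, 5), Add(1, Mul(-1, X))) = Add(Rational(1, 5), Mul(Rational(-1, 5), X)))
Function('b')(M) = -20
Function('T')(P) = Mul(-20, Pow(P, 2))
Add(Add(Add(7, Mul(-1, Function('T')(-5))), -231), Function('a')(10)) = Add(Add(Add(7, Mul(-1, Mul(-20, Pow(-5, 2)))), -231), Add(Rational(1, 5), Mul(Rational(-1, 5), 10))) = Add(Add(Add(7, Mul(-1, Mul(-20, 25))), -231), Add(Rational(1, 5), -2)) = Add(Add(Add(7, Mul(-1, -500)), -231), Rational(-9, 5)) = Add(Add(Add(7, 500), -231), Rational(-9, 5)) = Add(Add(507, -231), Rational(-9, 5)) = Add(276, Rational(-9, 5)) = Rational(1371, 5)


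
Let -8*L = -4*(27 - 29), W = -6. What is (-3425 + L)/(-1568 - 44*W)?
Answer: 1713/652 ≈ 2.6273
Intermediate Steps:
L = -1 (L = -(-1)*(27 - 29)/2 = -(-1)*(-2)/2 = -⅛*8 = -1)
(-3425 + L)/(-1568 - 44*W) = (-3425 - 1)/(-1568 - 44*(-6)) = -3426/(-1568 + 264) = -3426/(-1304) = -3426*(-1/1304) = 1713/652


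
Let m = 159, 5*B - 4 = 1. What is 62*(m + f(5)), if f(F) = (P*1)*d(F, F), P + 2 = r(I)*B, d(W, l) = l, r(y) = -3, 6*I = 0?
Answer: 8308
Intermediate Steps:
I = 0 (I = (1/6)*0 = 0)
B = 1 (B = 4/5 + (1/5)*1 = 4/5 + 1/5 = 1)
P = -5 (P = -2 - 3*1 = -2 - 3 = -5)
f(F) = -5*F (f(F) = (-5*1)*F = -5*F)
62*(m + f(5)) = 62*(159 - 5*5) = 62*(159 - 25) = 62*134 = 8308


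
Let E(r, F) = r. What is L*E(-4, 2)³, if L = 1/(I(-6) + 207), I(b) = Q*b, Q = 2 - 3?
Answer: -64/213 ≈ -0.30047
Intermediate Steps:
Q = -1
I(b) = -b
L = 1/213 (L = 1/(-1*(-6) + 207) = 1/(6 + 207) = 1/213 ≈ 0.0046948)
L*E(-4, 2)³ = (1/213)*(-4)³ = (1/213)*(-64) = -64/213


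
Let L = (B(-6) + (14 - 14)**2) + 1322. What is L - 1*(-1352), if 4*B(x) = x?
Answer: 5345/2 ≈ 2672.5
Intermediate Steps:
B(x) = x/4
L = 2641/2 (L = ((1/4)*(-6) + (14 - 14)**2) + 1322 = (-3/2 + 0**2) + 1322 = (-3/2 + 0) + 1322 = -3/2 + 1322 = 2641/2 ≈ 1320.5)
L - 1*(-1352) = 2641/2 - 1*(-1352) = 2641/2 + 1352 = 5345/2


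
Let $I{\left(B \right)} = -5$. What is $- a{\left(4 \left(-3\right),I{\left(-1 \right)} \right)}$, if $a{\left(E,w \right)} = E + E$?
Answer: $24$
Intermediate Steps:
$a{\left(E,w \right)} = 2 E$
$- a{\left(4 \left(-3\right),I{\left(-1 \right)} \right)} = - 2 \cdot 4 \left(-3\right) = - 2 \left(-12\right) = \left(-1\right) \left(-24\right) = 24$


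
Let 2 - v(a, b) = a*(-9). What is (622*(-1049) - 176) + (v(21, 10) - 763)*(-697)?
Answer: -253970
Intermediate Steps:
v(a, b) = 2 + 9*a (v(a, b) = 2 - a*(-9) = 2 - (-9)*a = 2 + 9*a)
(622*(-1049) - 176) + (v(21, 10) - 763)*(-697) = (622*(-1049) - 176) + ((2 + 9*21) - 763)*(-697) = (-652478 - 176) + ((2 + 189) - 763)*(-697) = -652654 + (191 - 763)*(-697) = -652654 - 572*(-697) = -652654 + 398684 = -253970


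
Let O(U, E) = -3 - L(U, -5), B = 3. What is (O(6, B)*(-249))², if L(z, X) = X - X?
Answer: 558009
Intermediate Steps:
L(z, X) = 0
O(U, E) = -3 (O(U, E) = -3 - 1*0 = -3 + 0 = -3)
(O(6, B)*(-249))² = (-3*(-249))² = 747² = 558009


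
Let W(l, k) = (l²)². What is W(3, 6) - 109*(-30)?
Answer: 3351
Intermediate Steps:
W(l, k) = l⁴
W(3, 6) - 109*(-30) = 3⁴ - 109*(-30) = 81 + 3270 = 3351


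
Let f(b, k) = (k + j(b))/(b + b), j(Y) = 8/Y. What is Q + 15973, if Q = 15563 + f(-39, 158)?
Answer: 47963179/1521 ≈ 31534.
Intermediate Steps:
f(b, k) = (k + 8/b)/(2*b) (f(b, k) = (k + 8/b)/(b + b) = (k + 8/b)/((2*b)) = (k + 8/b)*(1/(2*b)) = (k + 8/b)/(2*b))
Q = 23668246/1521 (Q = 15563 + (½)*(8 - 39*158)/(-39)² = 15563 + (½)*(1/1521)*(8 - 6162) = 15563 + (½)*(1/1521)*(-6154) = 15563 - 3077/1521 = 23668246/1521 ≈ 15561.)
Q + 15973 = 23668246/1521 + 15973 = 47963179/1521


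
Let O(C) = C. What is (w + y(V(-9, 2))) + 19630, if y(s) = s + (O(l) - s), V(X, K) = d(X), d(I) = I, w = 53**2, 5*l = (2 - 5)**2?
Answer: 112204/5 ≈ 22441.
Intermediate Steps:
l = 9/5 (l = (2 - 5)**2/5 = (1/5)*(-3)**2 = (1/5)*9 = 9/5 ≈ 1.8000)
w = 2809
V(X, K) = X
y(s) = 9/5 (y(s) = s + (9/5 - s) = 9/5)
(w + y(V(-9, 2))) + 19630 = (2809 + 9/5) + 19630 = 14054/5 + 19630 = 112204/5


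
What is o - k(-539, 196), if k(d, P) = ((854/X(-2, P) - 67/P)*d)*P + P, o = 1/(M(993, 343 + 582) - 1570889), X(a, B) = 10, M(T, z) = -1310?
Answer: 70636453156152/7860995 ≈ 8.9857e+6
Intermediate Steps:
o = -1/1572199 (o = 1/(-1310 - 1570889) = 1/(-1572199) = -1/1572199 ≈ -6.3605e-7)
k(d, P) = P + P*d*(427/5 - 67/P) (k(d, P) = ((854/10 - 67/P)*d)*P + P = ((854*(⅒) - 67/P)*d)*P + P = ((427/5 - 67/P)*d)*P + P = (d*(427/5 - 67/P))*P + P = P*d*(427/5 - 67/P) + P = P + P*d*(427/5 - 67/P))
o - k(-539, 196) = -1/1572199 - (196 - 67*(-539) + (427/5)*196*(-539)) = -1/1572199 - (196 + 36113 - 45109988/5) = -1/1572199 - 1*(-44928443/5) = -1/1572199 + 44928443/5 = 70636453156152/7860995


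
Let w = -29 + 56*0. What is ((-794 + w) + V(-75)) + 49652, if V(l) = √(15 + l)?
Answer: 48829 + 2*I*√15 ≈ 48829.0 + 7.746*I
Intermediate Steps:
w = -29 (w = -29 + 0 = -29)
((-794 + w) + V(-75)) + 49652 = ((-794 - 29) + √(15 - 75)) + 49652 = (-823 + √(-60)) + 49652 = (-823 + 2*I*√15) + 49652 = 48829 + 2*I*√15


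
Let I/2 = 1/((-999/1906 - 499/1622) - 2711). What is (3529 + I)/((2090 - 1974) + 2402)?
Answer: 7396530769483/5277548418758 ≈ 1.4015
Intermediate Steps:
I = -1545766/2095928681 (I = 2/((-999/1906 - 499/1622) - 2711) = 2/(-642868/772883 - 2711) = 2/(-2095928681/772883) = 2*(-772883/2095928681) = -1545766/2095928681 ≈ -0.00073751)
(3529 + I)/((2090 - 1974) + 2402) = (3529 - 1545766/2095928681)/((2090 - 1974) + 2402) = 7396530769483/(2095928681*(116 + 2402)) = (7396530769483/2095928681)/2518 = (7396530769483/2095928681)*(1/2518) = 7396530769483/5277548418758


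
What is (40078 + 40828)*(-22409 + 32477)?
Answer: 814561608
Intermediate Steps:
(40078 + 40828)*(-22409 + 32477) = 80906*10068 = 814561608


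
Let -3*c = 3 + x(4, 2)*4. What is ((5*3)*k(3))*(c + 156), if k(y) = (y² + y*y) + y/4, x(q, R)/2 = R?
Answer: 168375/4 ≈ 42094.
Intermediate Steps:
x(q, R) = 2*R
k(y) = 2*y² + y/4 (k(y) = (y² + y²) + y*(¼) = 2*y² + y/4)
c = -19/3 (c = -(3 + (2*2)*4)/3 = -(3 + 4*4)/3 = -(3 + 16)/3 = -⅓*19 = -19/3 ≈ -6.3333)
((5*3)*k(3))*(c + 156) = ((5*3)*((¼)*3*(1 + 8*3)))*(-19/3 + 156) = (15*((¼)*3*(1 + 24)))*(449/3) = (15*((¼)*3*25))*(449/3) = (15*(75/4))*(449/3) = (1125/4)*(449/3) = 168375/4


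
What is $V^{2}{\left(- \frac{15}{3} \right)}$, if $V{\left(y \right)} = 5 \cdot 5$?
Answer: $625$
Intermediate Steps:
$V{\left(y \right)} = 25$
$V^{2}{\left(- \frac{15}{3} \right)} = 25^{2} = 625$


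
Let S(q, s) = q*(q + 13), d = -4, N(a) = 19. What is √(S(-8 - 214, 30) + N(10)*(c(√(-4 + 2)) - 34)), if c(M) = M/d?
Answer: √(183008 - 19*I*√2)/2 ≈ 213.9 - 0.015703*I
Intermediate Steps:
c(M) = -M/4 (c(M) = M/(-4) = M*(-¼) = -M/4)
S(q, s) = q*(13 + q)
√(S(-8 - 214, 30) + N(10)*(c(√(-4 + 2)) - 34)) = √((-8 - 214)*(13 + (-8 - 214)) + 19*(-√(-4 + 2)/4 - 34)) = √(-222*(13 - 222) + 19*(-I*√2/4 - 34)) = √(-222*(-209) + 19*(-I*√2/4 - 34)) = √(46398 + 19*(-I*√2/4 - 34)) = √(46398 + 19*(-34 - I*√2/4)) = √(46398 + (-646 - 19*I*√2/4)) = √(45752 - 19*I*√2/4)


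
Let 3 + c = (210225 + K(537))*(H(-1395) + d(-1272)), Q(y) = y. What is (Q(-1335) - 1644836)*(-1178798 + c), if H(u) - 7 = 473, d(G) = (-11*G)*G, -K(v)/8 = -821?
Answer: 6351488694544875403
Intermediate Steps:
K(v) = 6568 (K(v) = -8*(-821) = 6568)
d(G) = -11*G²
H(u) = 480 (H(u) = 7 + 473 = 480)
c = -3858339597795 (c = -3 + (210225 + 6568)*(480 - 11*(-1272)²) = -3 + 216793*(480 - 11*1617984) = -3 + 216793*(480 - 17797824) = -3 + 216793*(-17797344) = -3 - 3858339597792 = -3858339597795)
(Q(-1335) - 1644836)*(-1178798 + c) = (-1335 - 1644836)*(-1178798 - 3858339597795) = -1646171*(-3858340776593) = 6351488694544875403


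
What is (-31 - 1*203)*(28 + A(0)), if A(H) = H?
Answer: -6552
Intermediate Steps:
(-31 - 1*203)*(28 + A(0)) = (-31 - 1*203)*(28 + 0) = (-31 - 203)*28 = -234*28 = -6552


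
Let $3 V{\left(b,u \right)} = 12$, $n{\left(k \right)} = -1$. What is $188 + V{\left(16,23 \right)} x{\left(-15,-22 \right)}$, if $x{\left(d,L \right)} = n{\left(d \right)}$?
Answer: $184$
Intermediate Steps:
$x{\left(d,L \right)} = -1$
$V{\left(b,u \right)} = 4$ ($V{\left(b,u \right)} = \frac{1}{3} \cdot 12 = 4$)
$188 + V{\left(16,23 \right)} x{\left(-15,-22 \right)} = 188 + 4 \left(-1\right) = 188 - 4 = 184$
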